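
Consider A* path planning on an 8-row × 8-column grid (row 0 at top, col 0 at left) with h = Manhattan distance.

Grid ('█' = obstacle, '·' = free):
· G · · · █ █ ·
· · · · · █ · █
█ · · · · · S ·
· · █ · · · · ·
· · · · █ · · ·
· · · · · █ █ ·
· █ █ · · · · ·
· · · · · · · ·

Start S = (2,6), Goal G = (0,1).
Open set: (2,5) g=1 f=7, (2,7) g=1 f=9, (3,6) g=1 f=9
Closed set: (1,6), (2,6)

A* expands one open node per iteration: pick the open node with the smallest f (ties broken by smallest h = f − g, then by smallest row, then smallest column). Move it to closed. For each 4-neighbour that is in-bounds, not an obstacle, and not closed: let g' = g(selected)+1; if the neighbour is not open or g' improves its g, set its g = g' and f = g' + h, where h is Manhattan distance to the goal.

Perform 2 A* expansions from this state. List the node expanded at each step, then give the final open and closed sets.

step 1: expand (2,5) (f=7, h=6) → closed; open now [(2,4) g=2 f=7, (2,7) g=1 f=9, (3,5) g=2 f=9, (3,6) g=1 f=9]
step 2: expand (2,4) (f=7, h=5) → closed; open now [(1,4) g=3 f=7, (2,3) g=3 f=7, (2,7) g=1 f=9, (3,4) g=3 f=9, (3,5) g=2 f=9, (3,6) g=1 f=9]

order=[(2,5) → (2,4)]; open=[(1,4) g=3 f=7, (2,3) g=3 f=7, (2,7) g=1 f=9, (3,4) g=3 f=9, (3,5) g=2 f=9, (3,6) g=1 f=9]; closed=[(1,6), (2,4), (2,5), (2,6)]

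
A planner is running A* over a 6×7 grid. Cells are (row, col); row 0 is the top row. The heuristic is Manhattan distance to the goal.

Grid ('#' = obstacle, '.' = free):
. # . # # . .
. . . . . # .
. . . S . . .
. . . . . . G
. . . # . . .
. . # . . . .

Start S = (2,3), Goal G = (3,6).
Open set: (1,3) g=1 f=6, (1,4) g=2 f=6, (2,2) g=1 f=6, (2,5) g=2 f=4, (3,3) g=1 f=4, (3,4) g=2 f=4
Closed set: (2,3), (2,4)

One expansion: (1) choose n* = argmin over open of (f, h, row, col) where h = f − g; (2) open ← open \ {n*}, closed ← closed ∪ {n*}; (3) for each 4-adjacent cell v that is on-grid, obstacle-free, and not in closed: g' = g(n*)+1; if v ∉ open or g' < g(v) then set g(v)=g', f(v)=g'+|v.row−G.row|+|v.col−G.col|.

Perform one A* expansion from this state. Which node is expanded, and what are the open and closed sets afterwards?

expanded=(2,5); open=[(1,3) g=1 f=6, (1,4) g=2 f=6, (2,2) g=1 f=6, (2,6) g=3 f=4, (3,3) g=1 f=4, (3,4) g=2 f=4, (3,5) g=3 f=4]; closed=[(2,3), (2,4), (2,5)]

step 1: expand (2,5) (f=4, h=2) → closed; open now [(1,3) g=1 f=6, (1,4) g=2 f=6, (2,2) g=1 f=6, (2,6) g=3 f=4, (3,3) g=1 f=4, (3,4) g=2 f=4, (3,5) g=3 f=4]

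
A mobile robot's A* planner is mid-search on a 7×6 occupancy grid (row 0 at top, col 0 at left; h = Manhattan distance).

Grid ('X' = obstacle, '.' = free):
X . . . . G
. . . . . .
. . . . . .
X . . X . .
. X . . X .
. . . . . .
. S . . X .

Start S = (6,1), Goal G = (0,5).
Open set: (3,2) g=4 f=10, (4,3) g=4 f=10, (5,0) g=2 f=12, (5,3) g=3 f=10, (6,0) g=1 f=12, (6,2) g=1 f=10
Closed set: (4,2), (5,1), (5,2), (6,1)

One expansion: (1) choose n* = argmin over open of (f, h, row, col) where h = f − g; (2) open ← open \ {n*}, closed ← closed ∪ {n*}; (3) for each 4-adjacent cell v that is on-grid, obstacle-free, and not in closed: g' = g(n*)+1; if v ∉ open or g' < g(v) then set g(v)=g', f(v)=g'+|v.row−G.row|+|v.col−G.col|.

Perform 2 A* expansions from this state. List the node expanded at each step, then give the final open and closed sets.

step 1: expand (3,2) (f=10, h=6) → closed; open now [(2,2) g=5 f=10, (3,1) g=5 f=12, (4,3) g=4 f=10, (5,0) g=2 f=12, (5,3) g=3 f=10, (6,0) g=1 f=12, (6,2) g=1 f=10]
step 2: expand (2,2) (f=10, h=5) → closed; open now [(1,2) g=6 f=10, (2,1) g=6 f=12, (2,3) g=6 f=10, (3,1) g=5 f=12, (4,3) g=4 f=10, (5,0) g=2 f=12, (5,3) g=3 f=10, (6,0) g=1 f=12, (6,2) g=1 f=10]

order=[(3,2) → (2,2)]; open=[(1,2) g=6 f=10, (2,1) g=6 f=12, (2,3) g=6 f=10, (3,1) g=5 f=12, (4,3) g=4 f=10, (5,0) g=2 f=12, (5,3) g=3 f=10, (6,0) g=1 f=12, (6,2) g=1 f=10]; closed=[(2,2), (3,2), (4,2), (5,1), (5,2), (6,1)]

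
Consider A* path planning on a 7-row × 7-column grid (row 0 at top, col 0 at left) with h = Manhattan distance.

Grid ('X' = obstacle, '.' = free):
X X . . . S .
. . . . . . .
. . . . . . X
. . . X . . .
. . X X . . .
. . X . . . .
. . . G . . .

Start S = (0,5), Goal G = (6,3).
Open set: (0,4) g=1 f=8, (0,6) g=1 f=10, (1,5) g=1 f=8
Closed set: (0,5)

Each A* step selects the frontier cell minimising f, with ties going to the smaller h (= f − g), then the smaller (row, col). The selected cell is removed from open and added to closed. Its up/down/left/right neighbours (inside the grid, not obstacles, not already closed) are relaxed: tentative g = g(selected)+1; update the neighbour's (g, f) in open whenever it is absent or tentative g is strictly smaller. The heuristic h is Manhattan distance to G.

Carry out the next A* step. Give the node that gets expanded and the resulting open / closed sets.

expanded=(0,4); open=[(0,3) g=2 f=8, (0,6) g=1 f=10, (1,4) g=2 f=8, (1,5) g=1 f=8]; closed=[(0,4), (0,5)]

step 1: expand (0,4) (f=8, h=7) → closed; open now [(0,3) g=2 f=8, (0,6) g=1 f=10, (1,4) g=2 f=8, (1,5) g=1 f=8]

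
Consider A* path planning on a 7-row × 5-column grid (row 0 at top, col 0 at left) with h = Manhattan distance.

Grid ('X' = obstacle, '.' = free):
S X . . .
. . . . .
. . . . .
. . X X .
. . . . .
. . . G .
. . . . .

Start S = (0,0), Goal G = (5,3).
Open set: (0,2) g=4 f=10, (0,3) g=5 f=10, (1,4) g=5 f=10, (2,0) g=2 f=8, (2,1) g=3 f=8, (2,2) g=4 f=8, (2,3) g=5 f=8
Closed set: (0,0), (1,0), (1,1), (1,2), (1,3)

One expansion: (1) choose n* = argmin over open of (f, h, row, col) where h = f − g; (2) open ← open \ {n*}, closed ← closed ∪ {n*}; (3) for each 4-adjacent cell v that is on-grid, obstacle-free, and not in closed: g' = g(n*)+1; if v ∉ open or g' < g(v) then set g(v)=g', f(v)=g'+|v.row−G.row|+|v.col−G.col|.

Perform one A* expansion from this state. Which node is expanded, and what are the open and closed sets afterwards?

step 1: expand (2,3) (f=8, h=3) → closed; open now [(0,2) g=4 f=10, (0,3) g=5 f=10, (1,4) g=5 f=10, (2,0) g=2 f=8, (2,1) g=3 f=8, (2,2) g=4 f=8, (2,4) g=6 f=10]

expanded=(2,3); open=[(0,2) g=4 f=10, (0,3) g=5 f=10, (1,4) g=5 f=10, (2,0) g=2 f=8, (2,1) g=3 f=8, (2,2) g=4 f=8, (2,4) g=6 f=10]; closed=[(0,0), (1,0), (1,1), (1,2), (1,3), (2,3)]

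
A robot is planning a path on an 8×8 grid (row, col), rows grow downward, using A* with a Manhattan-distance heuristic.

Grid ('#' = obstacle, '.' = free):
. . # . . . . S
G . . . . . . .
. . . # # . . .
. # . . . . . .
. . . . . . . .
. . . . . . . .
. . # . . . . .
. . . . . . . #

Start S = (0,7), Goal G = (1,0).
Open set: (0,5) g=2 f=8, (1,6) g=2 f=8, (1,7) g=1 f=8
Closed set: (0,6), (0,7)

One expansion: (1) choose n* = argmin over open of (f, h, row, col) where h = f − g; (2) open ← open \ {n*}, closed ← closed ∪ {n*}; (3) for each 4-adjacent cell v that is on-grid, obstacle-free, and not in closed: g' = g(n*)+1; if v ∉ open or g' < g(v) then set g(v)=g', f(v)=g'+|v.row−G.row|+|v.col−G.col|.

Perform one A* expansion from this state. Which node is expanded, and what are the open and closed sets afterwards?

step 1: expand (0,5) (f=8, h=6) → closed; open now [(0,4) g=3 f=8, (1,5) g=3 f=8, (1,6) g=2 f=8, (1,7) g=1 f=8]

expanded=(0,5); open=[(0,4) g=3 f=8, (1,5) g=3 f=8, (1,6) g=2 f=8, (1,7) g=1 f=8]; closed=[(0,5), (0,6), (0,7)]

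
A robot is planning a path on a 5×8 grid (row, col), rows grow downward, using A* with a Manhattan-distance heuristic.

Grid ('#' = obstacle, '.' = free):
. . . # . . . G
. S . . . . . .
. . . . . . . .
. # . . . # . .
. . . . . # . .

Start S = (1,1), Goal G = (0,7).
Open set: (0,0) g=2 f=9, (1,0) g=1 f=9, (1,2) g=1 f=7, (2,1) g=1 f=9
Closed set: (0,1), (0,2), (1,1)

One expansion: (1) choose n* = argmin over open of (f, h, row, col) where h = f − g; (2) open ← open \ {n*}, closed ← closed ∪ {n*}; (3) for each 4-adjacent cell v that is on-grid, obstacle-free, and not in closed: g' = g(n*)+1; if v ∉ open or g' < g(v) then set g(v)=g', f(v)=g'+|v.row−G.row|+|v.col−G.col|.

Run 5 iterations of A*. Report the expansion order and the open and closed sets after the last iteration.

order=[(1,2) → (1,3) → (1,4) → (0,4) → (0,5)]; open=[(0,0) g=2 f=9, (0,6) g=6 f=7, (1,0) g=1 f=9, (1,5) g=4 f=7, (2,1) g=1 f=9, (2,2) g=2 f=9, (2,3) g=3 f=9, (2,4) g=4 f=9]; closed=[(0,1), (0,2), (0,4), (0,5), (1,1), (1,2), (1,3), (1,4)]

step 1: expand (1,2) (f=7, h=6) → closed; open now [(0,0) g=2 f=9, (1,0) g=1 f=9, (1,3) g=2 f=7, (2,1) g=1 f=9, (2,2) g=2 f=9]
step 2: expand (1,3) (f=7, h=5) → closed; open now [(0,0) g=2 f=9, (1,0) g=1 f=9, (1,4) g=3 f=7, (2,1) g=1 f=9, (2,2) g=2 f=9, (2,3) g=3 f=9]
step 3: expand (1,4) (f=7, h=4) → closed; open now [(0,0) g=2 f=9, (0,4) g=4 f=7, (1,0) g=1 f=9, (1,5) g=4 f=7, (2,1) g=1 f=9, (2,2) g=2 f=9, (2,3) g=3 f=9, (2,4) g=4 f=9]
step 4: expand (0,4) (f=7, h=3) → closed; open now [(0,0) g=2 f=9, (0,5) g=5 f=7, (1,0) g=1 f=9, (1,5) g=4 f=7, (2,1) g=1 f=9, (2,2) g=2 f=9, (2,3) g=3 f=9, (2,4) g=4 f=9]
step 5: expand (0,5) (f=7, h=2) → closed; open now [(0,0) g=2 f=9, (0,6) g=6 f=7, (1,0) g=1 f=9, (1,5) g=4 f=7, (2,1) g=1 f=9, (2,2) g=2 f=9, (2,3) g=3 f=9, (2,4) g=4 f=9]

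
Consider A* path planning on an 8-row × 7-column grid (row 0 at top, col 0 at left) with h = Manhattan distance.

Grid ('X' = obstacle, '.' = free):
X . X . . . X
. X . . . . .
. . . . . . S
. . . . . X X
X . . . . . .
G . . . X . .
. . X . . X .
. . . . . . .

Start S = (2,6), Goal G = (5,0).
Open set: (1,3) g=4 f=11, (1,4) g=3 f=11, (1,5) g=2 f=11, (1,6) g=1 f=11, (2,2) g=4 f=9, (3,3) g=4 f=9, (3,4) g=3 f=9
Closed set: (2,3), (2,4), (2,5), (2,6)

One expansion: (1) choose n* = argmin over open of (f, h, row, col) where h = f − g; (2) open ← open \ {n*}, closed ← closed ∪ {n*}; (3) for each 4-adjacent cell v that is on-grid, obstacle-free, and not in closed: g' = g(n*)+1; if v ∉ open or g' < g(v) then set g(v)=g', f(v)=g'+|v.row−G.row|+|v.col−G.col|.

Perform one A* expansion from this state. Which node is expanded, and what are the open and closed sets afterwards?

step 1: expand (2,2) (f=9, h=5) → closed; open now [(1,2) g=5 f=11, (1,3) g=4 f=11, (1,4) g=3 f=11, (1,5) g=2 f=11, (1,6) g=1 f=11, (2,1) g=5 f=9, (3,2) g=5 f=9, (3,3) g=4 f=9, (3,4) g=3 f=9]

expanded=(2,2); open=[(1,2) g=5 f=11, (1,3) g=4 f=11, (1,4) g=3 f=11, (1,5) g=2 f=11, (1,6) g=1 f=11, (2,1) g=5 f=9, (3,2) g=5 f=9, (3,3) g=4 f=9, (3,4) g=3 f=9]; closed=[(2,2), (2,3), (2,4), (2,5), (2,6)]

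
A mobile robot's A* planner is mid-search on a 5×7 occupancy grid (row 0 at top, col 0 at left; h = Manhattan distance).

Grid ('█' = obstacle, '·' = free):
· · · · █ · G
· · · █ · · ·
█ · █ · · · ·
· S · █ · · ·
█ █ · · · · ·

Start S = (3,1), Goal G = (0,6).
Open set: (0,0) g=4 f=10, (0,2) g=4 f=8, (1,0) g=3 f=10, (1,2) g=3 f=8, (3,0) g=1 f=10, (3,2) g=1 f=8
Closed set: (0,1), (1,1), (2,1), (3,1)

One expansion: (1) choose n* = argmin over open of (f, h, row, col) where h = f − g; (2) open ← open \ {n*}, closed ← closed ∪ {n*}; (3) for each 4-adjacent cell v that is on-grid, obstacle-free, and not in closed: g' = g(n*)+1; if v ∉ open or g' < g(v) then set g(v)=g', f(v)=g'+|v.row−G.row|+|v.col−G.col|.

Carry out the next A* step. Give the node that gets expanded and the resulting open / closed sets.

expanded=(0,2); open=[(0,0) g=4 f=10, (0,3) g=5 f=8, (1,0) g=3 f=10, (1,2) g=3 f=8, (3,0) g=1 f=10, (3,2) g=1 f=8]; closed=[(0,1), (0,2), (1,1), (2,1), (3,1)]

step 1: expand (0,2) (f=8, h=4) → closed; open now [(0,0) g=4 f=10, (0,3) g=5 f=8, (1,0) g=3 f=10, (1,2) g=3 f=8, (3,0) g=1 f=10, (3,2) g=1 f=8]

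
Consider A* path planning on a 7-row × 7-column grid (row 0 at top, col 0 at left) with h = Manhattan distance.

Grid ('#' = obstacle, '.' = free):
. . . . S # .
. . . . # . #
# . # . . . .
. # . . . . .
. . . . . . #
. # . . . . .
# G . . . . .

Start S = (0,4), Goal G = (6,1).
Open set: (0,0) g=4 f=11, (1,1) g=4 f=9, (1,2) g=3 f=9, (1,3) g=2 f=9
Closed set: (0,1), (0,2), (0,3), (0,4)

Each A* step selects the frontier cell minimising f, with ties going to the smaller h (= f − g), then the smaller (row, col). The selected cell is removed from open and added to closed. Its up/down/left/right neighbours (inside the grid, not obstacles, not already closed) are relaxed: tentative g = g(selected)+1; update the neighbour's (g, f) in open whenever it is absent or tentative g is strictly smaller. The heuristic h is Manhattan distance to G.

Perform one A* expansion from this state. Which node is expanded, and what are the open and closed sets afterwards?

step 1: expand (1,1) (f=9, h=5) → closed; open now [(0,0) g=4 f=11, (1,0) g=5 f=11, (1,2) g=3 f=9, (1,3) g=2 f=9, (2,1) g=5 f=9]

expanded=(1,1); open=[(0,0) g=4 f=11, (1,0) g=5 f=11, (1,2) g=3 f=9, (1,3) g=2 f=9, (2,1) g=5 f=9]; closed=[(0,1), (0,2), (0,3), (0,4), (1,1)]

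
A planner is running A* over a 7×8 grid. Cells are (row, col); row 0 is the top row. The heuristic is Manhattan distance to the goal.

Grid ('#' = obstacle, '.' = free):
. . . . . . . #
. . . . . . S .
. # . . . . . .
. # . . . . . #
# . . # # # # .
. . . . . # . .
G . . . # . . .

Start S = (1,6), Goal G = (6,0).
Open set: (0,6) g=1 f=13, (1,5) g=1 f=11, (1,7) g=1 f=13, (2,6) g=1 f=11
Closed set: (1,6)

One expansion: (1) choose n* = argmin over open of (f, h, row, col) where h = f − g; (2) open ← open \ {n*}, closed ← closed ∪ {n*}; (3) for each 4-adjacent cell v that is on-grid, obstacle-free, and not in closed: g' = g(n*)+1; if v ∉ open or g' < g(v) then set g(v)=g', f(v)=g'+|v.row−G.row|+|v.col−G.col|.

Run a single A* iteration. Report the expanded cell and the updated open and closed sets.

expanded=(1,5); open=[(0,5) g=2 f=13, (0,6) g=1 f=13, (1,4) g=2 f=11, (1,7) g=1 f=13, (2,5) g=2 f=11, (2,6) g=1 f=11]; closed=[(1,5), (1,6)]

step 1: expand (1,5) (f=11, h=10) → closed; open now [(0,5) g=2 f=13, (0,6) g=1 f=13, (1,4) g=2 f=11, (1,7) g=1 f=13, (2,5) g=2 f=11, (2,6) g=1 f=11]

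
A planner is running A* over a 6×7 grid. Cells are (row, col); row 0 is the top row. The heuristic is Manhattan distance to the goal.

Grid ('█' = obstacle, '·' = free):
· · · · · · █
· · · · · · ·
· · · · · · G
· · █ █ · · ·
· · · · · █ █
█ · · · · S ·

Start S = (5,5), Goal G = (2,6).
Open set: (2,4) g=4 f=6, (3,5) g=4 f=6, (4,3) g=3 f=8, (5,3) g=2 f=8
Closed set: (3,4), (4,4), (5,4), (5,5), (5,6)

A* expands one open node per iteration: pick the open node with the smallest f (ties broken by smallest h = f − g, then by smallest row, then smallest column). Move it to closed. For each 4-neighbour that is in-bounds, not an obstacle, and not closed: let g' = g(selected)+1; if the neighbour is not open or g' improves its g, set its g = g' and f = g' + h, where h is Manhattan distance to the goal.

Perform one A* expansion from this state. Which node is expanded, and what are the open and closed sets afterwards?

expanded=(2,4); open=[(1,4) g=5 f=8, (2,3) g=5 f=8, (2,5) g=5 f=6, (3,5) g=4 f=6, (4,3) g=3 f=8, (5,3) g=2 f=8]; closed=[(2,4), (3,4), (4,4), (5,4), (5,5), (5,6)]

step 1: expand (2,4) (f=6, h=2) → closed; open now [(1,4) g=5 f=8, (2,3) g=5 f=8, (2,5) g=5 f=6, (3,5) g=4 f=6, (4,3) g=3 f=8, (5,3) g=2 f=8]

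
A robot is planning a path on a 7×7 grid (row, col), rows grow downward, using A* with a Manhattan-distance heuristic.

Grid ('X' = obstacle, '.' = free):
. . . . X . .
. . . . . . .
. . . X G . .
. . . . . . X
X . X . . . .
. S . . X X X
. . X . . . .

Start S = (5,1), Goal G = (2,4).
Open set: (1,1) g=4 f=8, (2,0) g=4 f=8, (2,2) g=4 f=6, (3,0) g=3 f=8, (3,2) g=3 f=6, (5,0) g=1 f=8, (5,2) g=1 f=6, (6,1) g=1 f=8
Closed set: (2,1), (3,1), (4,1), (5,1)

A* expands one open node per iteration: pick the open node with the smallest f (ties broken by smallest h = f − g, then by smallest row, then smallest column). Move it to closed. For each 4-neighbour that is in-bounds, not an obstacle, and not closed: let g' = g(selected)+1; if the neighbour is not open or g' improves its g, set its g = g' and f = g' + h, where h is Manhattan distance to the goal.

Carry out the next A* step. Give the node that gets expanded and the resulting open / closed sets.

step 1: expand (2,2) (f=6, h=2) → closed; open now [(1,1) g=4 f=8, (1,2) g=5 f=8, (2,0) g=4 f=8, (3,0) g=3 f=8, (3,2) g=3 f=6, (5,0) g=1 f=8, (5,2) g=1 f=6, (6,1) g=1 f=8]

expanded=(2,2); open=[(1,1) g=4 f=8, (1,2) g=5 f=8, (2,0) g=4 f=8, (3,0) g=3 f=8, (3,2) g=3 f=6, (5,0) g=1 f=8, (5,2) g=1 f=6, (6,1) g=1 f=8]; closed=[(2,1), (2,2), (3,1), (4,1), (5,1)]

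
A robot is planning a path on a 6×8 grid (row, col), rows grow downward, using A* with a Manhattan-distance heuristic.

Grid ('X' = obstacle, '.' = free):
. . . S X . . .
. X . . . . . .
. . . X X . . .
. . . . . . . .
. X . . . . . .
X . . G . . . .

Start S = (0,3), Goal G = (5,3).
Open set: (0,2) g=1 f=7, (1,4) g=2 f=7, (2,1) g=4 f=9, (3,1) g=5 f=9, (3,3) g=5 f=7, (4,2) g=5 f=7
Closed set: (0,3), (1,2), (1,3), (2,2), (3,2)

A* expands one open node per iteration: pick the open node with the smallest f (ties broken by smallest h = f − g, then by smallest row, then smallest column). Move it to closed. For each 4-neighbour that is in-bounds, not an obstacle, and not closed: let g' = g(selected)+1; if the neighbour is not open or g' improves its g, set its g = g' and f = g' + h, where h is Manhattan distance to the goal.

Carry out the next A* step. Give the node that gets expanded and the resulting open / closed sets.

expanded=(3,3); open=[(0,2) g=1 f=7, (1,4) g=2 f=7, (2,1) g=4 f=9, (3,1) g=5 f=9, (3,4) g=6 f=9, (4,2) g=5 f=7, (4,3) g=6 f=7]; closed=[(0,3), (1,2), (1,3), (2,2), (3,2), (3,3)]

step 1: expand (3,3) (f=7, h=2) → closed; open now [(0,2) g=1 f=7, (1,4) g=2 f=7, (2,1) g=4 f=9, (3,1) g=5 f=9, (3,4) g=6 f=9, (4,2) g=5 f=7, (4,3) g=6 f=7]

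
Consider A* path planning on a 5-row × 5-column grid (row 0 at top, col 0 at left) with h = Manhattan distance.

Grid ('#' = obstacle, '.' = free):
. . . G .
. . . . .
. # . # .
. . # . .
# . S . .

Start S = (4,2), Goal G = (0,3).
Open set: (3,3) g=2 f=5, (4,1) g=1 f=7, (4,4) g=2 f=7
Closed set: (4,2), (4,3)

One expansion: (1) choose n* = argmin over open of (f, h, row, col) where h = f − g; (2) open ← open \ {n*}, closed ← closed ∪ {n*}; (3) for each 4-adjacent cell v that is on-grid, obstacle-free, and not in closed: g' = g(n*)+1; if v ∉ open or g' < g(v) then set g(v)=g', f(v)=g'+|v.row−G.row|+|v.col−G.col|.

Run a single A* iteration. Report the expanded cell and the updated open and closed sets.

expanded=(3,3); open=[(3,4) g=3 f=7, (4,1) g=1 f=7, (4,4) g=2 f=7]; closed=[(3,3), (4,2), (4,3)]

step 1: expand (3,3) (f=5, h=3) → closed; open now [(3,4) g=3 f=7, (4,1) g=1 f=7, (4,4) g=2 f=7]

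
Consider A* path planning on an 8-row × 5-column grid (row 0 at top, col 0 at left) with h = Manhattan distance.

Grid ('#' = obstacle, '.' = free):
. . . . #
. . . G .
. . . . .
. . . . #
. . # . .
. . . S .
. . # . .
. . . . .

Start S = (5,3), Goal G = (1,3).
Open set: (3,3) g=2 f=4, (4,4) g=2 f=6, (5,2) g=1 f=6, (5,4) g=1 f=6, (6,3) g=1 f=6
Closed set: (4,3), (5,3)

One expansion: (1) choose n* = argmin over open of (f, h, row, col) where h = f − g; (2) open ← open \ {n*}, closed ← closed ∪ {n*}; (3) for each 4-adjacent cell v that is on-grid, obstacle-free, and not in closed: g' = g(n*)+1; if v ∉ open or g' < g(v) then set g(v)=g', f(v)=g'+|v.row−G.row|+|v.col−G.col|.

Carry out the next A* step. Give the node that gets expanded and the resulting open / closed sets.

step 1: expand (3,3) (f=4, h=2) → closed; open now [(2,3) g=3 f=4, (3,2) g=3 f=6, (4,4) g=2 f=6, (5,2) g=1 f=6, (5,4) g=1 f=6, (6,3) g=1 f=6]

expanded=(3,3); open=[(2,3) g=3 f=4, (3,2) g=3 f=6, (4,4) g=2 f=6, (5,2) g=1 f=6, (5,4) g=1 f=6, (6,3) g=1 f=6]; closed=[(3,3), (4,3), (5,3)]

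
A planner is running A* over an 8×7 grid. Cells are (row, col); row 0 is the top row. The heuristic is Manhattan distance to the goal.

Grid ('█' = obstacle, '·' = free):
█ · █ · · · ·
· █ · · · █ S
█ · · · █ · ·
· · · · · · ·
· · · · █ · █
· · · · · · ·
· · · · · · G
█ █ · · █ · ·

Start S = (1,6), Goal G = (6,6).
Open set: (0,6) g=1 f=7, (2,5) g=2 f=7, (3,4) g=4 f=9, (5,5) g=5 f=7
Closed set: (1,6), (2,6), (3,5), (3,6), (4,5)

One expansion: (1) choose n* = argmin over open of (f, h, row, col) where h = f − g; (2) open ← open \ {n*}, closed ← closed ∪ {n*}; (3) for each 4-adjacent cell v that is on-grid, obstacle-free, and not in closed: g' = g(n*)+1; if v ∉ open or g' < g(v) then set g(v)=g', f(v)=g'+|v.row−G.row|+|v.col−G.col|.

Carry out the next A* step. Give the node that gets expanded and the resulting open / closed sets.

expanded=(5,5); open=[(0,6) g=1 f=7, (2,5) g=2 f=7, (3,4) g=4 f=9, (5,4) g=6 f=9, (5,6) g=6 f=7, (6,5) g=6 f=7]; closed=[(1,6), (2,6), (3,5), (3,6), (4,5), (5,5)]

step 1: expand (5,5) (f=7, h=2) → closed; open now [(0,6) g=1 f=7, (2,5) g=2 f=7, (3,4) g=4 f=9, (5,4) g=6 f=9, (5,6) g=6 f=7, (6,5) g=6 f=7]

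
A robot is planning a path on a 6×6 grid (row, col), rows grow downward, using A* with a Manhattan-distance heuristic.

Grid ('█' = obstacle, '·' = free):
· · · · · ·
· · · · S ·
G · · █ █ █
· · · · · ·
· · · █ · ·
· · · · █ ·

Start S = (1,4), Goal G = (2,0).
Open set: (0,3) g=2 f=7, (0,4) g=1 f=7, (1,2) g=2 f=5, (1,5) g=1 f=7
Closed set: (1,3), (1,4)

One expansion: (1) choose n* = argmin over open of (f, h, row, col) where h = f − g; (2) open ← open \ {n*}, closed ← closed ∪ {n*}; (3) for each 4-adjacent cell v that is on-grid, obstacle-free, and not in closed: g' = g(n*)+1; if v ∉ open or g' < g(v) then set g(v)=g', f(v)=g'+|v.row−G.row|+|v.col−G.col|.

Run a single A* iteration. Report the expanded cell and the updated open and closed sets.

step 1: expand (1,2) (f=5, h=3) → closed; open now [(0,2) g=3 f=7, (0,3) g=2 f=7, (0,4) g=1 f=7, (1,1) g=3 f=5, (1,5) g=1 f=7, (2,2) g=3 f=5]

expanded=(1,2); open=[(0,2) g=3 f=7, (0,3) g=2 f=7, (0,4) g=1 f=7, (1,1) g=3 f=5, (1,5) g=1 f=7, (2,2) g=3 f=5]; closed=[(1,2), (1,3), (1,4)]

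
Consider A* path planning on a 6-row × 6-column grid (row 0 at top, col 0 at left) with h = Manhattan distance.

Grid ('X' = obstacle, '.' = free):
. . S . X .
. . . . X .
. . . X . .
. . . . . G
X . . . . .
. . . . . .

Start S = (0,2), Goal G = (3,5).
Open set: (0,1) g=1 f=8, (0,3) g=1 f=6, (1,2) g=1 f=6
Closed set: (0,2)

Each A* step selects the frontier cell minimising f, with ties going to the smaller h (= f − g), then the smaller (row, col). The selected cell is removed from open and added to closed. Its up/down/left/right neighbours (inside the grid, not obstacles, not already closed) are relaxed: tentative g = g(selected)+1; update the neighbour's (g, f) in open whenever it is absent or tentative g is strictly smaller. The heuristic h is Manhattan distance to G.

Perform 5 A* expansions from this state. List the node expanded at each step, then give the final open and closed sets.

order=[(0,3) → (1,3) → (1,2) → (2,2) → (3,2)]; open=[(0,1) g=1 f=8, (1,1) g=2 f=8, (2,1) g=3 f=8, (3,1) g=4 f=8, (3,3) g=4 f=6, (4,2) g=4 f=8]; closed=[(0,2), (0,3), (1,2), (1,3), (2,2), (3,2)]

step 1: expand (0,3) (f=6, h=5) → closed; open now [(0,1) g=1 f=8, (1,2) g=1 f=6, (1,3) g=2 f=6]
step 2: expand (1,3) (f=6, h=4) → closed; open now [(0,1) g=1 f=8, (1,2) g=1 f=6]
step 3: expand (1,2) (f=6, h=5) → closed; open now [(0,1) g=1 f=8, (1,1) g=2 f=8, (2,2) g=2 f=6]
step 4: expand (2,2) (f=6, h=4) → closed; open now [(0,1) g=1 f=8, (1,1) g=2 f=8, (2,1) g=3 f=8, (3,2) g=3 f=6]
step 5: expand (3,2) (f=6, h=3) → closed; open now [(0,1) g=1 f=8, (1,1) g=2 f=8, (2,1) g=3 f=8, (3,1) g=4 f=8, (3,3) g=4 f=6, (4,2) g=4 f=8]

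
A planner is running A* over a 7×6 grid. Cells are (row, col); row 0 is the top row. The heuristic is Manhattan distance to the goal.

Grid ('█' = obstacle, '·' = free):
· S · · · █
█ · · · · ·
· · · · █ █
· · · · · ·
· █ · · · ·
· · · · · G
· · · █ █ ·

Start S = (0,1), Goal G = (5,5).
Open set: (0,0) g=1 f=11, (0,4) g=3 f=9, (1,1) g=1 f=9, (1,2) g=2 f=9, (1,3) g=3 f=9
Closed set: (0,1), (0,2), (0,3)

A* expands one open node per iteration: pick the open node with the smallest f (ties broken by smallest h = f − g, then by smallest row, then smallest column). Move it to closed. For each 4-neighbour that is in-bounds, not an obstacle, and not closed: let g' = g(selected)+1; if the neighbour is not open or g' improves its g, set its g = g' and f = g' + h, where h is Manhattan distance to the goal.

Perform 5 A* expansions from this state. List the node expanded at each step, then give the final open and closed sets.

step 1: expand (0,4) (f=9, h=6) → closed; open now [(0,0) g=1 f=11, (1,1) g=1 f=9, (1,2) g=2 f=9, (1,3) g=3 f=9, (1,4) g=4 f=9]
step 2: expand (1,4) (f=9, h=5) → closed; open now [(0,0) g=1 f=11, (1,1) g=1 f=9, (1,2) g=2 f=9, (1,3) g=3 f=9, (1,5) g=5 f=9]
step 3: expand (1,5) (f=9, h=4) → closed; open now [(0,0) g=1 f=11, (1,1) g=1 f=9, (1,2) g=2 f=9, (1,3) g=3 f=9]
step 4: expand (1,3) (f=9, h=6) → closed; open now [(0,0) g=1 f=11, (1,1) g=1 f=9, (1,2) g=2 f=9, (2,3) g=4 f=9]
step 5: expand (2,3) (f=9, h=5) → closed; open now [(0,0) g=1 f=11, (1,1) g=1 f=9, (1,2) g=2 f=9, (2,2) g=5 f=11, (3,3) g=5 f=9]

order=[(0,4) → (1,4) → (1,5) → (1,3) → (2,3)]; open=[(0,0) g=1 f=11, (1,1) g=1 f=9, (1,2) g=2 f=9, (2,2) g=5 f=11, (3,3) g=5 f=9]; closed=[(0,1), (0,2), (0,3), (0,4), (1,3), (1,4), (1,5), (2,3)]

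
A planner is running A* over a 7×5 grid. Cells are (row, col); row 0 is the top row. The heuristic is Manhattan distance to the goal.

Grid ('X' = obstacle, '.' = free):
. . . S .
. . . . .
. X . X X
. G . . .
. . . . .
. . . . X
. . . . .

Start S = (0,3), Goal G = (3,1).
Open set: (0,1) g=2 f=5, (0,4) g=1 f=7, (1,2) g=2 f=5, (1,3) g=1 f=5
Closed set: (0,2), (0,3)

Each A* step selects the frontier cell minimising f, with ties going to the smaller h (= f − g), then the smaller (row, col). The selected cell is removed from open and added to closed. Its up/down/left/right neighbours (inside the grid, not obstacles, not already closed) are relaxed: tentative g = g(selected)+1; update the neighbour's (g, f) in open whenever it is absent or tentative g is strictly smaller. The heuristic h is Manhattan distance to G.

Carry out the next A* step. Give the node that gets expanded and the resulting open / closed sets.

step 1: expand (0,1) (f=5, h=3) → closed; open now [(0,0) g=3 f=7, (0,4) g=1 f=7, (1,1) g=3 f=5, (1,2) g=2 f=5, (1,3) g=1 f=5]

expanded=(0,1); open=[(0,0) g=3 f=7, (0,4) g=1 f=7, (1,1) g=3 f=5, (1,2) g=2 f=5, (1,3) g=1 f=5]; closed=[(0,1), (0,2), (0,3)]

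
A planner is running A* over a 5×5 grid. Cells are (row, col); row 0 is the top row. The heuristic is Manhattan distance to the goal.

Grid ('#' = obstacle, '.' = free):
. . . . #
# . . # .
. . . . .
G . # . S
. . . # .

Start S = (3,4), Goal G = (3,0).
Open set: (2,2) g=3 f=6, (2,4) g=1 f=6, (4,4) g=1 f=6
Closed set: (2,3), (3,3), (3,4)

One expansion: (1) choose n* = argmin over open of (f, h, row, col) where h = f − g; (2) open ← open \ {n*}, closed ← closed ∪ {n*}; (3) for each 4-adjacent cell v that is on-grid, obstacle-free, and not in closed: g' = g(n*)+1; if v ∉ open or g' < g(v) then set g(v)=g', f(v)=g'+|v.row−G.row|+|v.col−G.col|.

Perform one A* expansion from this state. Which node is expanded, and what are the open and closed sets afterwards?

step 1: expand (2,2) (f=6, h=3) → closed; open now [(1,2) g=4 f=8, (2,1) g=4 f=6, (2,4) g=1 f=6, (4,4) g=1 f=6]

expanded=(2,2); open=[(1,2) g=4 f=8, (2,1) g=4 f=6, (2,4) g=1 f=6, (4,4) g=1 f=6]; closed=[(2,2), (2,3), (3,3), (3,4)]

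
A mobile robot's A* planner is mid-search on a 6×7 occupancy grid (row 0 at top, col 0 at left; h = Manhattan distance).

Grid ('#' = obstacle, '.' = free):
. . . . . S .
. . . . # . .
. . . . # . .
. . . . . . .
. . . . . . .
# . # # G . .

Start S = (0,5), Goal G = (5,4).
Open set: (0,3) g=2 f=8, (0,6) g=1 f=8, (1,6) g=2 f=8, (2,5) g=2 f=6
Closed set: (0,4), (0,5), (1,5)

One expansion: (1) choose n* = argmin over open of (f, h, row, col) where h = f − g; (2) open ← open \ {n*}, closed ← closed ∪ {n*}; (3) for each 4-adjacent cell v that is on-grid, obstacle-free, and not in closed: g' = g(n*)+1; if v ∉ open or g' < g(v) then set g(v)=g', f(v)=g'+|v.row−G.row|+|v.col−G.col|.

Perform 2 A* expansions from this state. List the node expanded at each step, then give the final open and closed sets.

order=[(2,5) → (3,5)]; open=[(0,3) g=2 f=8, (0,6) g=1 f=8, (1,6) g=2 f=8, (2,6) g=3 f=8, (3,4) g=4 f=6, (3,6) g=4 f=8, (4,5) g=4 f=6]; closed=[(0,4), (0,5), (1,5), (2,5), (3,5)]

step 1: expand (2,5) (f=6, h=4) → closed; open now [(0,3) g=2 f=8, (0,6) g=1 f=8, (1,6) g=2 f=8, (2,6) g=3 f=8, (3,5) g=3 f=6]
step 2: expand (3,5) (f=6, h=3) → closed; open now [(0,3) g=2 f=8, (0,6) g=1 f=8, (1,6) g=2 f=8, (2,6) g=3 f=8, (3,4) g=4 f=6, (3,6) g=4 f=8, (4,5) g=4 f=6]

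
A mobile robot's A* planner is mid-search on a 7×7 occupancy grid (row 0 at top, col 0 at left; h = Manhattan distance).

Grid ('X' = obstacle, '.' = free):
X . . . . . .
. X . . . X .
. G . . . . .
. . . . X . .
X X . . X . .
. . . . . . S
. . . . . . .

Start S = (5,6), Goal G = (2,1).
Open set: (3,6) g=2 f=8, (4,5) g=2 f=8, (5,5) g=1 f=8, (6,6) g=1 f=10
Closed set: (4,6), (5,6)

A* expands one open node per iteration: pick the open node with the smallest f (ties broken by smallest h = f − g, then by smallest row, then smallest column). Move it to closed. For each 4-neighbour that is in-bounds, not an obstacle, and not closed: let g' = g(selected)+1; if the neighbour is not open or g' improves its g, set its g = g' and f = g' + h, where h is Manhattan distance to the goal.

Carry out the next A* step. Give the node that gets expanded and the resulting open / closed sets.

step 1: expand (3,6) (f=8, h=6) → closed; open now [(2,6) g=3 f=8, (3,5) g=3 f=8, (4,5) g=2 f=8, (5,5) g=1 f=8, (6,6) g=1 f=10]

expanded=(3,6); open=[(2,6) g=3 f=8, (3,5) g=3 f=8, (4,5) g=2 f=8, (5,5) g=1 f=8, (6,6) g=1 f=10]; closed=[(3,6), (4,6), (5,6)]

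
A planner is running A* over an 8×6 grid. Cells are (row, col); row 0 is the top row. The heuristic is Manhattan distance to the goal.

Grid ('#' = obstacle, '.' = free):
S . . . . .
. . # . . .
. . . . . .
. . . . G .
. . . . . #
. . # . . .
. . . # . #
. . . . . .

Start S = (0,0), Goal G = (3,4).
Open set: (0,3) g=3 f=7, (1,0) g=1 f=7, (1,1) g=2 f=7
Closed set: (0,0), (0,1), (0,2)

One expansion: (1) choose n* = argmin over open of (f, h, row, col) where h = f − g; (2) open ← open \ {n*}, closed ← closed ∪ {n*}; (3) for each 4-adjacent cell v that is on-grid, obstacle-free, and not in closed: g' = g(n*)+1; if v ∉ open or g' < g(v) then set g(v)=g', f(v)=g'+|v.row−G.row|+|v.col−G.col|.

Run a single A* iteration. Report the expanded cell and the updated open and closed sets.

step 1: expand (0,3) (f=7, h=4) → closed; open now [(0,4) g=4 f=7, (1,0) g=1 f=7, (1,1) g=2 f=7, (1,3) g=4 f=7]

expanded=(0,3); open=[(0,4) g=4 f=7, (1,0) g=1 f=7, (1,1) g=2 f=7, (1,3) g=4 f=7]; closed=[(0,0), (0,1), (0,2), (0,3)]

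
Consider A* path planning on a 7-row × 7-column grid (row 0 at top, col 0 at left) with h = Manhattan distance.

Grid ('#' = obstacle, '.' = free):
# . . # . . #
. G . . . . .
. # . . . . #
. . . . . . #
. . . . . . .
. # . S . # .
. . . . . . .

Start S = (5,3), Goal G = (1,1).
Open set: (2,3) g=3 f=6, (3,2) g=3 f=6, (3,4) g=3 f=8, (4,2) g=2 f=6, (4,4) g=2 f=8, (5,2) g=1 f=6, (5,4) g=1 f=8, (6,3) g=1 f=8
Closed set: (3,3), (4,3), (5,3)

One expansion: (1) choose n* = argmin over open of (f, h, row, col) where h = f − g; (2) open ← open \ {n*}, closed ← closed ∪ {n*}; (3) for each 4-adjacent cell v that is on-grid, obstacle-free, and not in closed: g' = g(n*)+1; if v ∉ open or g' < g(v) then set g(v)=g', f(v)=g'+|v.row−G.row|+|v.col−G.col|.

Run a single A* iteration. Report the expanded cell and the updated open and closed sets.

step 1: expand (2,3) (f=6, h=3) → closed; open now [(1,3) g=4 f=6, (2,2) g=4 f=6, (2,4) g=4 f=8, (3,2) g=3 f=6, (3,4) g=3 f=8, (4,2) g=2 f=6, (4,4) g=2 f=8, (5,2) g=1 f=6, (5,4) g=1 f=8, (6,3) g=1 f=8]

expanded=(2,3); open=[(1,3) g=4 f=6, (2,2) g=4 f=6, (2,4) g=4 f=8, (3,2) g=3 f=6, (3,4) g=3 f=8, (4,2) g=2 f=6, (4,4) g=2 f=8, (5,2) g=1 f=6, (5,4) g=1 f=8, (6,3) g=1 f=8]; closed=[(2,3), (3,3), (4,3), (5,3)]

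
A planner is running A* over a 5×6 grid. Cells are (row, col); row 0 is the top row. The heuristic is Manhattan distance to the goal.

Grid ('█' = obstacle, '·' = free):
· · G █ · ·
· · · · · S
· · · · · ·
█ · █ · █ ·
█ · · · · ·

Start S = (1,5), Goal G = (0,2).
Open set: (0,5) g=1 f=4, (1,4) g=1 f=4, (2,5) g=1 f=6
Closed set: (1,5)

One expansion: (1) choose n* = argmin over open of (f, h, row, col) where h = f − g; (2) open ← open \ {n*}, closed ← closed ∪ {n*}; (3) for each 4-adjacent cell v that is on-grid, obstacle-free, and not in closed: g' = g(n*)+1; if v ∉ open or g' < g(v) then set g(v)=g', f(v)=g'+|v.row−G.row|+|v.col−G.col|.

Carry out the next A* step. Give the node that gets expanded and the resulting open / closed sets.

expanded=(0,5); open=[(0,4) g=2 f=4, (1,4) g=1 f=4, (2,5) g=1 f=6]; closed=[(0,5), (1,5)]

step 1: expand (0,5) (f=4, h=3) → closed; open now [(0,4) g=2 f=4, (1,4) g=1 f=4, (2,5) g=1 f=6]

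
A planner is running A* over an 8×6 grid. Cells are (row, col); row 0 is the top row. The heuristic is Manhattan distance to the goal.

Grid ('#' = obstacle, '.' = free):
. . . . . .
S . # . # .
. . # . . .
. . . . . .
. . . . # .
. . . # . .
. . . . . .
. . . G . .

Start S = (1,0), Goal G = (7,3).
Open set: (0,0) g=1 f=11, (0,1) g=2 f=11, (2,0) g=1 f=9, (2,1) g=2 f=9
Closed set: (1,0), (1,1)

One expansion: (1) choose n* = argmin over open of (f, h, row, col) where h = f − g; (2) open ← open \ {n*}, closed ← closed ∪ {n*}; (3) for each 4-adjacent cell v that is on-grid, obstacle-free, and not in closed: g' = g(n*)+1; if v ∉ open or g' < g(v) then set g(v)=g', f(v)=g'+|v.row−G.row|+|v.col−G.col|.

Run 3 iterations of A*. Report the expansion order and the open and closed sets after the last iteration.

order=[(2,1) → (3,1) → (3,2)]; open=[(0,0) g=1 f=11, (0,1) g=2 f=11, (2,0) g=1 f=9, (3,0) g=4 f=11, (3,3) g=5 f=9, (4,1) g=4 f=9, (4,2) g=5 f=9]; closed=[(1,0), (1,1), (2,1), (3,1), (3,2)]

step 1: expand (2,1) (f=9, h=7) → closed; open now [(0,0) g=1 f=11, (0,1) g=2 f=11, (2,0) g=1 f=9, (3,1) g=3 f=9]
step 2: expand (3,1) (f=9, h=6) → closed; open now [(0,0) g=1 f=11, (0,1) g=2 f=11, (2,0) g=1 f=9, (3,0) g=4 f=11, (3,2) g=4 f=9, (4,1) g=4 f=9]
step 3: expand (3,2) (f=9, h=5) → closed; open now [(0,0) g=1 f=11, (0,1) g=2 f=11, (2,0) g=1 f=9, (3,0) g=4 f=11, (3,3) g=5 f=9, (4,1) g=4 f=9, (4,2) g=5 f=9]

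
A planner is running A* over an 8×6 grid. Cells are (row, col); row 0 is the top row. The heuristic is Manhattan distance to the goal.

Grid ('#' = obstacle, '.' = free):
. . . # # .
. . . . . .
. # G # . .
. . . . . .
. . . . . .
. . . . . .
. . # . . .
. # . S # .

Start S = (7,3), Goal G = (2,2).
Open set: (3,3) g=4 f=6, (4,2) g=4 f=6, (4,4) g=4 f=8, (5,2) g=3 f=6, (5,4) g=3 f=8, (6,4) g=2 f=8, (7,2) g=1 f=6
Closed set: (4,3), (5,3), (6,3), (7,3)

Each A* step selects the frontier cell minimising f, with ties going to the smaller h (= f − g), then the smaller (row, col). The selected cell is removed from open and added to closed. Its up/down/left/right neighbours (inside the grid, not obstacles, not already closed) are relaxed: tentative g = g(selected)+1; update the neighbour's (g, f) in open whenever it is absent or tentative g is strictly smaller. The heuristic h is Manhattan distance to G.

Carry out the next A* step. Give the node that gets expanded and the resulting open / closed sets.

expanded=(3,3); open=[(3,2) g=5 f=6, (3,4) g=5 f=8, (4,2) g=4 f=6, (4,4) g=4 f=8, (5,2) g=3 f=6, (5,4) g=3 f=8, (6,4) g=2 f=8, (7,2) g=1 f=6]; closed=[(3,3), (4,3), (5,3), (6,3), (7,3)]

step 1: expand (3,3) (f=6, h=2) → closed; open now [(3,2) g=5 f=6, (3,4) g=5 f=8, (4,2) g=4 f=6, (4,4) g=4 f=8, (5,2) g=3 f=6, (5,4) g=3 f=8, (6,4) g=2 f=8, (7,2) g=1 f=6]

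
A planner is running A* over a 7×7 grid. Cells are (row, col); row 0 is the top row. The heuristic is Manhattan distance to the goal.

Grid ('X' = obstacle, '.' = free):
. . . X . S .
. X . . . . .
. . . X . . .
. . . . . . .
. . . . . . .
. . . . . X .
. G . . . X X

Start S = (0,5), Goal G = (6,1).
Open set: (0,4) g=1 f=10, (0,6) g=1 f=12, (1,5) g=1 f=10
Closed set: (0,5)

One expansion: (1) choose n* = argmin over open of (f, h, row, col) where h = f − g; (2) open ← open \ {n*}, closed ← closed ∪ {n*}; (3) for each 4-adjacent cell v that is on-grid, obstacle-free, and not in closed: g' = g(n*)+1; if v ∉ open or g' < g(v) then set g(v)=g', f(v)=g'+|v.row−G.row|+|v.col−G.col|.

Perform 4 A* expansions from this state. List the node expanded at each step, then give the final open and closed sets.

order=[(0,4) → (1,4) → (1,3) → (1,2)]; open=[(0,2) g=5 f=12, (0,6) g=1 f=12, (1,5) g=1 f=10, (2,2) g=5 f=10, (2,4) g=3 f=10]; closed=[(0,4), (0,5), (1,2), (1,3), (1,4)]

step 1: expand (0,4) (f=10, h=9) → closed; open now [(0,6) g=1 f=12, (1,4) g=2 f=10, (1,5) g=1 f=10]
step 2: expand (1,4) (f=10, h=8) → closed; open now [(0,6) g=1 f=12, (1,3) g=3 f=10, (1,5) g=1 f=10, (2,4) g=3 f=10]
step 3: expand (1,3) (f=10, h=7) → closed; open now [(0,6) g=1 f=12, (1,2) g=4 f=10, (1,5) g=1 f=10, (2,4) g=3 f=10]
step 4: expand (1,2) (f=10, h=6) → closed; open now [(0,2) g=5 f=12, (0,6) g=1 f=12, (1,5) g=1 f=10, (2,2) g=5 f=10, (2,4) g=3 f=10]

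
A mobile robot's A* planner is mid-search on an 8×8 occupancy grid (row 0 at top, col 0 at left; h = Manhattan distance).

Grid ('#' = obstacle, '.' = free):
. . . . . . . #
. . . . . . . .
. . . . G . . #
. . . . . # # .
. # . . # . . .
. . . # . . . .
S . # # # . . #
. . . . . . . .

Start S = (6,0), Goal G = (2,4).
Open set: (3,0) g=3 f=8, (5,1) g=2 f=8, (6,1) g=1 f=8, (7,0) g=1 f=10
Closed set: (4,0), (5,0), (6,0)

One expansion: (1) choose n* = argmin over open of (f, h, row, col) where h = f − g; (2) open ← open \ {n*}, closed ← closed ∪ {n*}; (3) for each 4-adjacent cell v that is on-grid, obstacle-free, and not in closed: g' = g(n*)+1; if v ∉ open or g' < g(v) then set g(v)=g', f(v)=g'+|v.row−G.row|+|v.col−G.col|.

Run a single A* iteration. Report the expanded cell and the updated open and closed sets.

expanded=(3,0); open=[(2,0) g=4 f=8, (3,1) g=4 f=8, (5,1) g=2 f=8, (6,1) g=1 f=8, (7,0) g=1 f=10]; closed=[(3,0), (4,0), (5,0), (6,0)]

step 1: expand (3,0) (f=8, h=5) → closed; open now [(2,0) g=4 f=8, (3,1) g=4 f=8, (5,1) g=2 f=8, (6,1) g=1 f=8, (7,0) g=1 f=10]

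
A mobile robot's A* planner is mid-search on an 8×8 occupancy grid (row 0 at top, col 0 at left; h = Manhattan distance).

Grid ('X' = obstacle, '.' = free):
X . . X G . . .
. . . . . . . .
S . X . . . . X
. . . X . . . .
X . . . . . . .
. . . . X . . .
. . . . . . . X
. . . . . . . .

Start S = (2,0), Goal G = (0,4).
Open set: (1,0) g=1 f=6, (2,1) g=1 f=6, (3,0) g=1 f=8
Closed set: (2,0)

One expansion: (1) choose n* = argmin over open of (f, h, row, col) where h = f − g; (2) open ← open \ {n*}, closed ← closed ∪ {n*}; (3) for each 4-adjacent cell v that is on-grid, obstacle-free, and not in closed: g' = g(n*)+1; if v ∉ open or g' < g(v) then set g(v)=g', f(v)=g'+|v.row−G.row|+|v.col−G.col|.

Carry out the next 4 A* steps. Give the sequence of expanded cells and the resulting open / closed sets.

order=[(1,0) → (1,1) → (0,1) → (0,2)]; open=[(1,2) g=3 f=6, (2,1) g=1 f=6, (3,0) g=1 f=8]; closed=[(0,1), (0,2), (1,0), (1,1), (2,0)]

step 1: expand (1,0) (f=6, h=5) → closed; open now [(1,1) g=2 f=6, (2,1) g=1 f=6, (3,0) g=1 f=8]
step 2: expand (1,1) (f=6, h=4) → closed; open now [(0,1) g=3 f=6, (1,2) g=3 f=6, (2,1) g=1 f=6, (3,0) g=1 f=8]
step 3: expand (0,1) (f=6, h=3) → closed; open now [(0,2) g=4 f=6, (1,2) g=3 f=6, (2,1) g=1 f=6, (3,0) g=1 f=8]
step 4: expand (0,2) (f=6, h=2) → closed; open now [(1,2) g=3 f=6, (2,1) g=1 f=6, (3,0) g=1 f=8]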